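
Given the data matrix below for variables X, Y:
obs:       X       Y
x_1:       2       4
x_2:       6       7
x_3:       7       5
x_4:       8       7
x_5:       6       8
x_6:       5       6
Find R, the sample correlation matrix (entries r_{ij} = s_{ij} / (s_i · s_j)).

Step 1 — column means:
  mean(X) = (2 + 6 + 7 + 8 + 6 + 5) / 6 = 34/6 = 5.6667
  mean(Y) = (4 + 7 + 5 + 7 + 8 + 6) / 6 = 37/6 = 6.1667

Step 2 — sample variances and covariances s[i,j] = (1/(n-1)) · Σ_k (x_{k,i} - mean_i) · (x_{k,j} - mean_j), with n-1 = 5:
  s[X,X] = ((-3.6667)·(-3.6667) + (0.3333)·(0.3333) + (1.3333)·(1.3333) + (2.3333)·(2.3333) + (0.3333)·(0.3333) + (-0.6667)·(-0.6667)) / 5 = 21.3333/5 = 4.2667
  s[X,Y] = ((-3.6667)·(-2.1667) + (0.3333)·(0.8333) + (1.3333)·(-1.1667) + (2.3333)·(0.8333) + (0.3333)·(1.8333) + (-0.6667)·(-0.1667)) / 5 = 9.3333/5 = 1.8667
  s[Y,Y] = ((-2.1667)·(-2.1667) + (0.8333)·(0.8333) + (-1.1667)·(-1.1667) + (0.8333)·(0.8333) + (1.8333)·(1.8333) + (-0.1667)·(-0.1667)) / 5 = 10.8333/5 = 2.1667
  Sample standard deviations s_i = √(s[i,i]):
  s(X) = √(4.2667) = 2.0656
  s(Y) = √(2.1667) = 1.472

Step 3 — r_{ij} = s_{ij} / (s_i · s_j):
  r[X,X] = 1 (diagonal).
  r[X,Y] = 1.8667 / (2.0656 · 1.472) = 1.8667 / 3.0405 = 0.6139
  r[Y,Y] = 1 (diagonal).

R is symmetric with unit diagonal. Assembling:

R = [[1, 0.6139],
 [0.6139, 1]]


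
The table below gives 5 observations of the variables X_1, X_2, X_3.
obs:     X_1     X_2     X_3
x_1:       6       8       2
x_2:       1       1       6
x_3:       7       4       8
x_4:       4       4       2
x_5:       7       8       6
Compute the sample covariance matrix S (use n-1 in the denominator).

Step 1 — column means:
  mean(X_1) = (6 + 1 + 7 + 4 + 7) / 5 = 25/5 = 5
  mean(X_2) = (8 + 1 + 4 + 4 + 8) / 5 = 25/5 = 5
  mean(X_3) = (2 + 6 + 8 + 2 + 6) / 5 = 24/5 = 4.8

Step 2 — sample covariance S[i,j] = (1/(n-1)) · Σ_k (x_{k,i} - mean_i) · (x_{k,j} - mean_j), with n-1 = 4.
  S[X_1,X_1] = ((1)·(1) + (-4)·(-4) + (2)·(2) + (-1)·(-1) + (2)·(2)) / 4 = 26/4 = 6.5
  S[X_1,X_2] = ((1)·(3) + (-4)·(-4) + (2)·(-1) + (-1)·(-1) + (2)·(3)) / 4 = 24/4 = 6
  S[X_1,X_3] = ((1)·(-2.8) + (-4)·(1.2) + (2)·(3.2) + (-1)·(-2.8) + (2)·(1.2)) / 4 = 4/4 = 1
  S[X_2,X_2] = ((3)·(3) + (-4)·(-4) + (-1)·(-1) + (-1)·(-1) + (3)·(3)) / 4 = 36/4 = 9
  S[X_2,X_3] = ((3)·(-2.8) + (-4)·(1.2) + (-1)·(3.2) + (-1)·(-2.8) + (3)·(1.2)) / 4 = -10/4 = -2.5
  S[X_3,X_3] = ((-2.8)·(-2.8) + (1.2)·(1.2) + (3.2)·(3.2) + (-2.8)·(-2.8) + (1.2)·(1.2)) / 4 = 28.8/4 = 7.2

S is symmetric (S[j,i] = S[i,j]). Assembling:

S = [[6.5, 6, 1],
 [6, 9, -2.5],
 [1, -2.5, 7.2]]


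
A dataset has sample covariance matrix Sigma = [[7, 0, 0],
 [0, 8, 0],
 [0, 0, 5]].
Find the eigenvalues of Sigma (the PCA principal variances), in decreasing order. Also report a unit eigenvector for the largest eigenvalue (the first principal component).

Step 1 — characteristic polynomial p(λ) = det(λI - Sigma) = λ³ - tr·λ² + c_1·λ - det, where tr = trace, c_1 = sum of the principal 2×2 minors, det = det(Sigma):
  tr = 7 + 8 + 5 = 20,
  c_1 = (7·8 - (0)²) + (7·5 - (0)²) + (8·5 - (0)²) = 56 + 35 + 40 = 131,
  det = 7·(8·5 - (0)²) - (0)·((0)·5 - (0)·(0)) + (0)·((0)·(0) - 8·(0)) = 7·(40) - (0)·(0) + (0)·(0) = 280.
  So p(λ) = λ³ - 20λ² + 131λ - 280.
Step 2 — look for an integer root (rational root theorem: any rational root is an integer divisor of 280). Testing λ = 5:
  p(5) = 125 - 500 + 655 - 280 = 0  ✓
  Dividing out (λ - 5): p(λ) = (λ - 5)(λ² - 15λ + 56).
Step 3 — remaining eigenvalues from the quadratic λ² - 15λ + 56 = 0:
  Δ = 15² - 4·56 = 225 - 224 = 1,  λ = (15 ± √1)/2 = (15 ± 1)/2 = 8 or 7.
  Sorted: λ_1 = 8,  λ_2 = 7,  λ_3 = 5  (check: sum = 20 = tr ✓).

Step 4 — unit eigenvector for λ_1 = 8: v spans the null space of (Sigma - λ_1 I), whose rows are
  r_1 = (-1, 0, 0),  r_2 = (0, 0, 0),  r_3 = (0, 0, -3).
  v is orthogonal to every row, so take v ∝ r_1 × r_3 = ((0)·(-3) - (0)·(0), (0)·(0) - (-1)·(-3), (-1)·(0) - (0)·(0)) = (0, -3, 0).
  Rescale (divide by 3; multiply by -1 so the first nonzero entry is positive): u = (0, 1, 0).
  ||u|| = √((0)² + (1)² + (0)²) = √(1) = 1,  v_1 = u/||u|| ≈ (0, 1, 0) (||v_1|| = 1).

λ_1 = 8,  λ_2 = 7,  λ_3 = 5;  v_1 ≈ (0, 1, 0)


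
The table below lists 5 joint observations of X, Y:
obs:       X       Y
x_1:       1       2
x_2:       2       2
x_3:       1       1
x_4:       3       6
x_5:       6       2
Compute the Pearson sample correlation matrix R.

Step 1 — column means:
  mean(X) = (1 + 2 + 1 + 3 + 6) / 5 = 13/5 = 2.6
  mean(Y) = (2 + 2 + 1 + 6 + 2) / 5 = 13/5 = 2.6

Step 2 — sample variances and covariances s[i,j] = (1/(n-1)) · Σ_k (x_{k,i} - mean_i) · (x_{k,j} - mean_j), with n-1 = 4:
  s[X,X] = ((-1.6)·(-1.6) + (-0.6)·(-0.6) + (-1.6)·(-1.6) + (0.4)·(0.4) + (3.4)·(3.4)) / 4 = 17.2/4 = 4.3
  s[X,Y] = ((-1.6)·(-0.6) + (-0.6)·(-0.6) + (-1.6)·(-1.6) + (0.4)·(3.4) + (3.4)·(-0.6)) / 4 = 3.2/4 = 0.8
  s[Y,Y] = ((-0.6)·(-0.6) + (-0.6)·(-0.6) + (-1.6)·(-1.6) + (3.4)·(3.4) + (-0.6)·(-0.6)) / 4 = 15.2/4 = 3.8
  Sample standard deviations s_i = √(s[i,i]):
  s(X) = √(4.3) = 2.0736
  s(Y) = √(3.8) = 1.9494

Step 3 — r_{ij} = s_{ij} / (s_i · s_j):
  r[X,X] = 1 (diagonal).
  r[X,Y] = 0.8 / (2.0736 · 1.9494) = 0.8 / 4.0423 = 0.1979
  r[Y,Y] = 1 (diagonal).

R is symmetric with unit diagonal. Assembling:

R = [[1, 0.1979],
 [0.1979, 1]]


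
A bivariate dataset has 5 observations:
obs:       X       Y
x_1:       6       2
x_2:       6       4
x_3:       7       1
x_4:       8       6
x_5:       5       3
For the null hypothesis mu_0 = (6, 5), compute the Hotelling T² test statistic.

Step 1 — sample mean vector:
  mean(X) = (6 + 6 + 7 + 8 + 5) / 5 = 32/5 = 6.4
  mean(Y) = (2 + 4 + 1 + 6 + 3) / 5 = 16/5 = 3.2
  x̄ = (6.4, 3.2),  deviation x̄ - mu_0 = (6.4, 3.2) - (6, 5) = (0.4, -1.8).

Step 2 — sample covariance matrix, S[i,j] = (1/(n-1)) · Σ_k (x_{k,i} - mean_i) · (x_{k,j} - mean_j), divisor n-1 = 4:
  S[X,X] = ((-0.4)·(-0.4) + (-0.4)·(-0.4) + (0.6)·(0.6) + (1.6)·(1.6) + (-1.4)·(-1.4)) / 4 = 5.2/4 = 1.3
  S[X,Y] = ((-0.4)·(-1.2) + (-0.4)·(0.8) + (0.6)·(-2.2) + (1.6)·(2.8) + (-1.4)·(-0.2)) / 4 = 3.6/4 = 0.9
  S[Y,Y] = ((-1.2)·(-1.2) + (0.8)·(0.8) + (-2.2)·(-2.2) + (2.8)·(2.8) + (-0.2)·(-0.2)) / 4 = 14.8/4 = 3.7
  S = [[1.3, 0.9],
 [0.9, 3.7]].

Step 3 — invert S. det(S) = 1.3·3.7 - (0.9)² = 4.
  S^{-1} = (1/det) · [[d, -b], [-b, a]] = [[0.925, -0.225],
 [-0.225, 0.325]].

Step 4 — quadratic form (x̄ - mu_0)^T · S^{-1} · (x̄ - mu_0):
  S^{-1} · (x̄ - mu_0) = (0.775, -0.675),
  (x̄ - mu_0)^T · [...] = (0.4)·(0.775) + (-1.8)·(-0.675) = 1.525.

Step 5 — scale by n: T² = 5 · 1.525 = 7.625.

T² ≈ 7.625


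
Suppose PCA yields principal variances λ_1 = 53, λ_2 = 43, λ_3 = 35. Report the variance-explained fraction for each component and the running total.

Step 1 — total variance = trace(Sigma) = Σ λ_i = 53 + 43 + 35 = 131.

Step 2 — fraction explained by component i = λ_i / Σ λ:
  PC1: 53/131 = 0.4046
  PC2: 43/131 = 0.3282
  PC3: 35/131 = 0.2672

Step 3 — cumulative fraction after k components = (λ_1 + ... + λ_k) / Σ λ:
  k = 1: 53/131 = 0.4046
  k = 2: (53 + 43)/131 = 96/131 = 0.7328
  k = 3: (53 + 43 + 35)/131 = 131/131 = 1

Summary (fraction, with percent):

explained: PC1 0.4046 (40.46%), PC2 0.3282 (32.82%), PC3 0.2672 (26.72%);  cumulative: 0.4046, 0.7328, 1


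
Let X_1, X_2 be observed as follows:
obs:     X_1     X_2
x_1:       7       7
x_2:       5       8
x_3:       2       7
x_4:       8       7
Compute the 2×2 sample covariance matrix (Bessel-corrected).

Step 1 — column means:
  mean(X_1) = (7 + 5 + 2 + 8) / 4 = 22/4 = 5.5
  mean(X_2) = (7 + 8 + 7 + 7) / 4 = 29/4 = 7.25

Step 2 — sample covariance S[i,j] = (1/(n-1)) · Σ_k (x_{k,i} - mean_i) · (x_{k,j} - mean_j), with n-1 = 3.
  S[X_1,X_1] = ((1.5)·(1.5) + (-0.5)·(-0.5) + (-3.5)·(-3.5) + (2.5)·(2.5)) / 3 = 21/3 = 7
  S[X_1,X_2] = ((1.5)·(-0.25) + (-0.5)·(0.75) + (-3.5)·(-0.25) + (2.5)·(-0.25)) / 3 = -0.5/3 = -0.1667
  S[X_2,X_2] = ((-0.25)·(-0.25) + (0.75)·(0.75) + (-0.25)·(-0.25) + (-0.25)·(-0.25)) / 3 = 0.75/3 = 0.25

S is symmetric (S[j,i] = S[i,j]). Assembling:

S = [[7, -0.1667],
 [-0.1667, 0.25]]


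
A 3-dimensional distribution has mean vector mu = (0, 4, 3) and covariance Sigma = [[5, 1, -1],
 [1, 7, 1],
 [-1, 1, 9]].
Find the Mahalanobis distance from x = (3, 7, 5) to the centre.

Step 1 — centre the observation: (x - mu) = (3, 3, 2).

Step 2 — invert Sigma (cofactor / det for 3×3, or solve directly):
  Sigma^{-1} = [[0.2123, -0.0342, 0.0274],
 [-0.0342, 0.1507, -0.0205],
 [0.0274, -0.0205, 0.1164]].

Step 3 — form the quadratic (x - mu)^T · Sigma^{-1} · (x - mu):
  Sigma^{-1} · (x - mu) = (0.589, 0.3082, 0.2534).
  (x - mu)^T · [Sigma^{-1} · (x - mu)] = (3)·(0.589) + (3)·(0.3082) + (2)·(0.2534) = 3.1986.

Step 4 — take square root: d = √(3.1986) ≈ 1.7885.

d(x, mu) = √(3.1986) ≈ 1.7885


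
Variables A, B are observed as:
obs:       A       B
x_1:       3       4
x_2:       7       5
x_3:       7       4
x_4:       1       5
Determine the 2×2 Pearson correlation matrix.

Step 1 — column means:
  mean(A) = (3 + 7 + 7 + 1) / 4 = 18/4 = 4.5
  mean(B) = (4 + 5 + 4 + 5) / 4 = 18/4 = 4.5

Step 2 — sample variances and covariances s[i,j] = (1/(n-1)) · Σ_k (x_{k,i} - mean_i) · (x_{k,j} - mean_j), with n-1 = 3:
  s[A,A] = ((-1.5)·(-1.5) + (2.5)·(2.5) + (2.5)·(2.5) + (-3.5)·(-3.5)) / 3 = 27/3 = 9
  s[A,B] = ((-1.5)·(-0.5) + (2.5)·(0.5) + (2.5)·(-0.5) + (-3.5)·(0.5)) / 3 = -1/3 = -0.3333
  s[B,B] = ((-0.5)·(-0.5) + (0.5)·(0.5) + (-0.5)·(-0.5) + (0.5)·(0.5)) / 3 = 1/3 = 0.3333
  Sample standard deviations s_i = √(s[i,i]):
  s(A) = √(9) = 3
  s(B) = √(0.3333) = 0.5774

Step 3 — r_{ij} = s_{ij} / (s_i · s_j):
  r[A,A] = 1 (diagonal).
  r[A,B] = -0.3333 / (3 · 0.5774) = -0.3333 / 1.7321 = -0.1925
  r[B,B] = 1 (diagonal).

R is symmetric with unit diagonal. Assembling:

R = [[1, -0.1925],
 [-0.1925, 1]]


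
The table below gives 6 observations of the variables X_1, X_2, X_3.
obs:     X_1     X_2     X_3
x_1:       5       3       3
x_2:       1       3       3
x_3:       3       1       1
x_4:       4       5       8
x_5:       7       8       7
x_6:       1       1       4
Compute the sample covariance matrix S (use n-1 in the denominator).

Step 1 — column means:
  mean(X_1) = (5 + 1 + 3 + 4 + 7 + 1) / 6 = 21/6 = 3.5
  mean(X_2) = (3 + 3 + 1 + 5 + 8 + 1) / 6 = 21/6 = 3.5
  mean(X_3) = (3 + 3 + 1 + 8 + 7 + 4) / 6 = 26/6 = 4.3333

Step 2 — sample covariance S[i,j] = (1/(n-1)) · Σ_k (x_{k,i} - mean_i) · (x_{k,j} - mean_j), with n-1 = 5.
  S[X_1,X_1] = ((1.5)·(1.5) + (-2.5)·(-2.5) + (-0.5)·(-0.5) + (0.5)·(0.5) + (3.5)·(3.5) + (-2.5)·(-2.5)) / 5 = 27.5/5 = 5.5
  S[X_1,X_2] = ((1.5)·(-0.5) + (-2.5)·(-0.5) + (-0.5)·(-2.5) + (0.5)·(1.5) + (3.5)·(4.5) + (-2.5)·(-2.5)) / 5 = 24.5/5 = 4.9
  S[X_1,X_3] = ((1.5)·(-1.3333) + (-2.5)·(-1.3333) + (-0.5)·(-3.3333) + (0.5)·(3.6667) + (3.5)·(2.6667) + (-2.5)·(-0.3333)) / 5 = 15/5 = 3
  S[X_2,X_2] = ((-0.5)·(-0.5) + (-0.5)·(-0.5) + (-2.5)·(-2.5) + (1.5)·(1.5) + (4.5)·(4.5) + (-2.5)·(-2.5)) / 5 = 35.5/5 = 7.1
  S[X_2,X_3] = ((-0.5)·(-1.3333) + (-0.5)·(-1.3333) + (-2.5)·(-3.3333) + (1.5)·(3.6667) + (4.5)·(2.6667) + (-2.5)·(-0.3333)) / 5 = 28/5 = 5.6
  S[X_3,X_3] = ((-1.3333)·(-1.3333) + (-1.3333)·(-1.3333) + (-3.3333)·(-3.3333) + (3.6667)·(3.6667) + (2.6667)·(2.6667) + (-0.3333)·(-0.3333)) / 5 = 35.3333/5 = 7.0667

S is symmetric (S[j,i] = S[i,j]). Assembling:

S = [[5.5, 4.9, 3],
 [4.9, 7.1, 5.6],
 [3, 5.6, 7.0667]]


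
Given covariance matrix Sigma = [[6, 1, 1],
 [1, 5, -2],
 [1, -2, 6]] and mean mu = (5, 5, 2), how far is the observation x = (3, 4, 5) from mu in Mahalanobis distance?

Step 1 — centre the observation: (x - mu) = (-2, -1, 3).

Step 2 — invert Sigma (cofactor / det for 3×3, or solve directly):
  Sigma^{-1} = [[0.1844, -0.0567, -0.0496],
 [-0.0567, 0.2482, 0.0922],
 [-0.0496, 0.0922, 0.2057]].

Step 3 — form the quadratic (x - mu)^T · Sigma^{-1} · (x - mu):
  Sigma^{-1} · (x - mu) = (-0.461, 0.1418, 0.6241).
  (x - mu)^T · [Sigma^{-1} · (x - mu)] = (-2)·(-0.461) + (-1)·(0.1418) + (3)·(0.6241) = 2.6525.

Step 4 — take square root: d = √(2.6525) ≈ 1.6286.

d(x, mu) = √(2.6525) ≈ 1.6286


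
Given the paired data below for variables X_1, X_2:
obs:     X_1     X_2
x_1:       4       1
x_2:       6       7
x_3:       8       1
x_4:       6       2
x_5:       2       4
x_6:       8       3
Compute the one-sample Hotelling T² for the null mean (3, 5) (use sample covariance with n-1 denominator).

Step 1 — sample mean vector:
  mean(X_1) = (4 + 6 + 8 + 6 + 2 + 8) / 6 = 34/6 = 5.6667
  mean(X_2) = (1 + 7 + 1 + 2 + 4 + 3) / 6 = 18/6 = 3
  x̄ = (5.6667, 3),  deviation x̄ - mu_0 = (5.6667, 3) - (3, 5) = (2.6667, -2).

Step 2 — sample covariance matrix, S[i,j] = (1/(n-1)) · Σ_k (x_{k,i} - mean_i) · (x_{k,j} - mean_j), divisor n-1 = 5:
  S[X_1,X_1] = ((-1.6667)·(-1.6667) + (0.3333)·(0.3333) + (2.3333)·(2.3333) + (0.3333)·(0.3333) + (-3.6667)·(-3.6667) + (2.3333)·(2.3333)) / 5 = 27.3333/5 = 5.4667
  S[X_1,X_2] = ((-1.6667)·(-2) + (0.3333)·(4) + (2.3333)·(-2) + (0.3333)·(-1) + (-3.6667)·(1) + (2.3333)·(0)) / 5 = -4/5 = -0.8
  S[X_2,X_2] = ((-2)·(-2) + (4)·(4) + (-2)·(-2) + (-1)·(-1) + (1)·(1) + (0)·(0)) / 5 = 26/5 = 5.2
  S = [[5.4667, -0.8],
 [-0.8, 5.2]].

Step 3 — invert S. det(S) = 5.4667·5.2 - (-0.8)² = 27.7867.
  S^{-1} = (1/det) · [[d, -b], [-b, a]] = [[0.1871, 0.0288],
 [0.0288, 0.1967]].

Step 4 — quadratic form (x̄ - mu_0)^T · S^{-1} · (x̄ - mu_0):
  S^{-1} · (x̄ - mu_0) = (0.4415, -0.3167),
  (x̄ - mu_0)^T · [...] = (2.6667)·(0.4415) + (-2)·(-0.3167) = 1.8106.

Step 5 — scale by n: T² = 6 · 1.8106 = 10.8637.

T² ≈ 10.8637


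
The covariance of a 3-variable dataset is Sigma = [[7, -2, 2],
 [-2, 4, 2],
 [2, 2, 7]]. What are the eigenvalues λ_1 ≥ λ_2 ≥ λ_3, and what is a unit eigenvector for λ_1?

Step 1 — characteristic polynomial p(λ) = det(λI - Sigma) = λ³ - tr·λ² + c_1·λ - det, where tr = trace, c_1 = sum of the principal 2×2 minors, det = det(Sigma):
  tr = 7 + 4 + 7 = 18,
  c_1 = (7·4 - (-2)²) + (7·7 - (2)²) + (4·7 - (2)²) = 24 + 45 + 24 = 93,
  det = 7·(4·7 - (2)²) - (-2)·((-2)·7 - (2)·(2)) + (2)·((-2)·(2) - 4·(2)) = 7·(24) - (-2)·(-18) + (2)·(-12) = 108.
  So p(λ) = λ³ - 18λ² + 93λ - 108.
Step 2 — look for an integer root (rational root theorem: any rational root is an integer divisor of 108). Testing λ = 9:
  p(9) = 729 - 1458 + 837 - 108 = 0  ✓
  Dividing out (λ - 9): p(λ) = (λ - 9)(λ² - 9λ + 12).
Step 3 — remaining eigenvalues from the quadratic λ² - 9λ + 12 = 0:
  Δ = 9² - 4·12 = 81 - 48 = 33,  λ = (9 ± √33)/2 = (9 ± 5.7446)/2 ≈ 7.3723 or 1.6277.
  Sorted: λ_1 = 9,  λ_2 = 7.3723,  λ_3 = 1.6277  (check: sum = 18 = tr ✓).

Step 4 — unit eigenvector for λ_1 = 9: v spans the null space of (Sigma - λ_1 I), whose rows are
  r_1 = (-2, -2, 2),  r_2 = (-2, -5, 2),  r_3 = (2, 2, -2).
  v is orthogonal to every row, so take v ∝ r_1 × r_2 = ((-2)·(2) - (2)·(-5), (2)·(-2) - (-2)·(2), (-2)·(-5) - (-2)·(-2)) = (6, 0, 6).
  Rescale (divide by 6): u = (1, 0, 1).
  ||u|| = √((1)² + (0)² + (1)²) = √(2) ≈ 1.4142,  v_1 = u/||u|| ≈ (0.7071, 0, 0.7071) (||v_1|| = 1).

λ_1 = 9,  λ_2 = 7.3723,  λ_3 = 1.6277;  v_1 ≈ (0.7071, 0, 0.7071)


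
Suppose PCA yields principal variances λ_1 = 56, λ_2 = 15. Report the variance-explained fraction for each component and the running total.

Step 1 — total variance = trace(Sigma) = Σ λ_i = 56 + 15 = 71.

Step 2 — fraction explained by component i = λ_i / Σ λ:
  PC1: 56/71 = 0.7887
  PC2: 15/71 = 0.2113

Step 3 — cumulative fraction after k components = (λ_1 + ... + λ_k) / Σ λ:
  k = 1: 56/71 = 0.7887
  k = 2: (56 + 15)/71 = 71/71 = 1

Summary (fraction, with percent):

explained: PC1 0.7887 (78.87%), PC2 0.2113 (21.13%);  cumulative: 0.7887, 1


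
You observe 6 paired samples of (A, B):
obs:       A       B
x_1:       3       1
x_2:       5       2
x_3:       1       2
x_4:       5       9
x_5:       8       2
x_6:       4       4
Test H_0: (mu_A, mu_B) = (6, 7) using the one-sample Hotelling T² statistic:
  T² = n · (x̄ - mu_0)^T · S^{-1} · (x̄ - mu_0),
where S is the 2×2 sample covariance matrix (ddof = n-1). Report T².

Step 1 — sample mean vector:
  mean(A) = (3 + 5 + 1 + 5 + 8 + 4) / 6 = 26/6 = 4.3333
  mean(B) = (1 + 2 + 2 + 9 + 2 + 4) / 6 = 20/6 = 3.3333
  x̄ = (4.3333, 3.3333),  deviation x̄ - mu_0 = (4.3333, 3.3333) - (6, 7) = (-1.6667, -3.6667).

Step 2 — sample covariance matrix, S[i,j] = (1/(n-1)) · Σ_k (x_{k,i} - mean_i) · (x_{k,j} - mean_j), divisor n-1 = 5:
  S[A,A] = ((-1.3333)·(-1.3333) + (0.6667)·(0.6667) + (-3.3333)·(-3.3333) + (0.6667)·(0.6667) + (3.6667)·(3.6667) + (-0.3333)·(-0.3333)) / 5 = 27.3333/5 = 5.4667
  S[A,B] = ((-1.3333)·(-2.3333) + (0.6667)·(-1.3333) + (-3.3333)·(-1.3333) + (0.6667)·(5.6667) + (3.6667)·(-1.3333) + (-0.3333)·(0.6667)) / 5 = 5.3333/5 = 1.0667
  S[B,B] = ((-2.3333)·(-2.3333) + (-1.3333)·(-1.3333) + (-1.3333)·(-1.3333) + (5.6667)·(5.6667) + (-1.3333)·(-1.3333) + (0.6667)·(0.6667)) / 5 = 43.3333/5 = 8.6667
  S = [[5.4667, 1.0667],
 [1.0667, 8.6667]].

Step 3 — invert S. det(S) = 5.4667·8.6667 - (1.0667)² = 46.24.
  S^{-1} = (1/det) · [[d, -b], [-b, a]] = [[0.1874, -0.0231],
 [-0.0231, 0.1182]].

Step 4 — quadratic form (x̄ - mu_0)^T · S^{-1} · (x̄ - mu_0):
  S^{-1} · (x̄ - mu_0) = (-0.2278, -0.395),
  (x̄ - mu_0)^T · [...] = (-1.6667)·(-0.2278) + (-3.6667)·(-0.395) = 1.8281.

Step 5 — scale by n: T² = 6 · 1.8281 = 10.9689.

T² ≈ 10.9689


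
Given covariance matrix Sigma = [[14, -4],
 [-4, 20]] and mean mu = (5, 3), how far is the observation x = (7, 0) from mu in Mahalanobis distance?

Step 1 — centre the observation: (x - mu) = (2, -3).

Step 2 — invert Sigma. det(Sigma) = 14·20 - (-4)² = 264.
  Sigma^{-1} = (1/det) · [[d, -b], [-b, a]] = [[0.0758, 0.0152],
 [0.0152, 0.053]].

Step 3 — form the quadratic (x - mu)^T · Sigma^{-1} · (x - mu):
  Sigma^{-1} · (x - mu) = (0.1061, -0.1288).
  (x - mu)^T · [Sigma^{-1} · (x - mu)] = (2)·(0.1061) + (-3)·(-0.1288) = 0.5985.

Step 4 — take square root: d = √(0.5985) ≈ 0.7736.

d(x, mu) = √(0.5985) ≈ 0.7736


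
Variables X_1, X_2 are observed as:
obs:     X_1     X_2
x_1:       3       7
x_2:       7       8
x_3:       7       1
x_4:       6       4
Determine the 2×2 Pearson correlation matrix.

Step 1 — column means:
  mean(X_1) = (3 + 7 + 7 + 6) / 4 = 23/4 = 5.75
  mean(X_2) = (7 + 8 + 1 + 4) / 4 = 20/4 = 5

Step 2 — sample variances and covariances s[i,j] = (1/(n-1)) · Σ_k (x_{k,i} - mean_i) · (x_{k,j} - mean_j), with n-1 = 3:
  s[X_1,X_1] = ((-2.75)·(-2.75) + (1.25)·(1.25) + (1.25)·(1.25) + (0.25)·(0.25)) / 3 = 10.75/3 = 3.5833
  s[X_1,X_2] = ((-2.75)·(2) + (1.25)·(3) + (1.25)·(-4) + (0.25)·(-1)) / 3 = -7/3 = -2.3333
  s[X_2,X_2] = ((2)·(2) + (3)·(3) + (-4)·(-4) + (-1)·(-1)) / 3 = 30/3 = 10
  Sample standard deviations s_i = √(s[i,i]):
  s(X_1) = √(3.5833) = 1.893
  s(X_2) = √(10) = 3.1623

Step 3 — r_{ij} = s_{ij} / (s_i · s_j):
  r[X_1,X_1] = 1 (diagonal).
  r[X_1,X_2] = -2.3333 / (1.893 · 3.1623) = -2.3333 / 5.9861 = -0.3898
  r[X_2,X_2] = 1 (diagonal).

R is symmetric with unit diagonal. Assembling:

R = [[1, -0.3898],
 [-0.3898, 1]]


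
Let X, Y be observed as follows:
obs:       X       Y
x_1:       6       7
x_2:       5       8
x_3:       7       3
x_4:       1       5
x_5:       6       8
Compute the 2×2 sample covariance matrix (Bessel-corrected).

Step 1 — column means:
  mean(X) = (6 + 5 + 7 + 1 + 6) / 5 = 25/5 = 5
  mean(Y) = (7 + 8 + 3 + 5 + 8) / 5 = 31/5 = 6.2

Step 2 — sample covariance S[i,j] = (1/(n-1)) · Σ_k (x_{k,i} - mean_i) · (x_{k,j} - mean_j), with n-1 = 4.
  S[X,X] = ((1)·(1) + (0)·(0) + (2)·(2) + (-4)·(-4) + (1)·(1)) / 4 = 22/4 = 5.5
  S[X,Y] = ((1)·(0.8) + (0)·(1.8) + (2)·(-3.2) + (-4)·(-1.2) + (1)·(1.8)) / 4 = 1/4 = 0.25
  S[Y,Y] = ((0.8)·(0.8) + (1.8)·(1.8) + (-3.2)·(-3.2) + (-1.2)·(-1.2) + (1.8)·(1.8)) / 4 = 18.8/4 = 4.7

S is symmetric (S[j,i] = S[i,j]). Assembling:

S = [[5.5, 0.25],
 [0.25, 4.7]]


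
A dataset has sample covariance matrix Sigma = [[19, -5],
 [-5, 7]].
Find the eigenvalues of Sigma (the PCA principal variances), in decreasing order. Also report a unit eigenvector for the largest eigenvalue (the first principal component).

Step 1 — characteristic polynomial of 2×2 Sigma:
  det(Sigma - λI) = λ² - trace · λ + det = 0.
  trace = 19 + 7 = 26, det = 19·7 - (-5)² = 108.
Step 2 — discriminant:
  Δ = trace² - 4·det = 676 - 432 = 244.
Step 3 — eigenvalues:
  λ = (trace ± √Δ)/2 = (26 ± 15.6205)/2,
  λ_1 = 20.8102,  λ_2 = 5.1898.

Step 4 — unit eigenvector for λ_1: solve (Sigma - λ_1 I)v = 0. First row:
  (19 - 20.8102)·v_x + (-5)·v_y = 0, i.e. (-1.8102)·v_x + (-5)·v_y = 0,
  so v ∝ (b, λ_1 - a) = (-5, 1.8102); multiply by -1 so the first entry is positive: u = (5, -1.8102).
  ||u|| = √((5)² + (-1.8102)²) = √(28.277) ≈ 5.3176,
  v_1 = u/||u|| ≈ (0.9403, -0.3404) (||v_1|| = 1).

λ_1 = 20.8102,  λ_2 = 5.1898;  v_1 ≈ (0.9403, -0.3404)


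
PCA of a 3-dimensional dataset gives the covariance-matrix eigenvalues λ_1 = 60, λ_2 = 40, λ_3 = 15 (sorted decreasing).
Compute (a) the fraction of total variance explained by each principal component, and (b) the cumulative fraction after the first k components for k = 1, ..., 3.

Step 1 — total variance = trace(Sigma) = Σ λ_i = 60 + 40 + 15 = 115.

Step 2 — fraction explained by component i = λ_i / Σ λ:
  PC1: 60/115 = 0.5217
  PC2: 40/115 = 0.3478
  PC3: 15/115 = 0.1304

Step 3 — cumulative fraction after k components = (λ_1 + ... + λ_k) / Σ λ:
  k = 1: 60/115 = 0.5217
  k = 2: (60 + 40)/115 = 100/115 = 0.8696
  k = 3: (60 + 40 + 15)/115 = 115/115 = 1

Summary (fraction, with percent):

explained: PC1 0.5217 (52.17%), PC2 0.3478 (34.78%), PC3 0.1304 (13.04%);  cumulative: 0.5217, 0.8696, 1


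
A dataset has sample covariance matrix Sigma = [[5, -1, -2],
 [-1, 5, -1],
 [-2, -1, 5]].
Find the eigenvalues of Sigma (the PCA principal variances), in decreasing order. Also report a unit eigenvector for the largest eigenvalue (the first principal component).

Step 1 — characteristic polynomial p(λ) = det(λI - Sigma) = λ³ - tr·λ² + c_1·λ - det, where tr = trace, c_1 = sum of the principal 2×2 minors, det = det(Sigma):
  tr = 5 + 5 + 5 = 15,
  c_1 = (5·5 - (-1)²) + (5·5 - (-2)²) + (5·5 - (-1)²) = 24 + 21 + 24 = 69,
  det = 5·(5·5 - (-1)²) - (-1)·((-1)·5 - (-1)·(-2)) + (-2)·((-1)·(-1) - 5·(-2)) = 5·(24) - (-1)·(-7) + (-2)·(11) = 91.
  So p(λ) = λ³ - 15λ² + 69λ - 91.
Step 2 — look for an integer root (rational root theorem: any rational root is an integer divisor of 91). Testing λ = 7:
  p(7) = 343 - 735 + 483 - 91 = 0  ✓
  Dividing out (λ - 7): p(λ) = (λ - 7)(λ² - 8λ + 13).
Step 3 — remaining eigenvalues from the quadratic λ² - 8λ + 13 = 0:
  Δ = 8² - 4·13 = 64 - 52 = 12,  λ = (8 ± √12)/2 = (8 ± 3.4641)/2 ≈ 5.7321 or 2.2679.
  Sorted: λ_1 = 7,  λ_2 = 5.7321,  λ_3 = 2.2679  (check: sum = 15 = tr ✓).

Step 4 — unit eigenvector for λ_1 = 7: v spans the null space of (Sigma - λ_1 I), whose rows are
  r_1 = (-2, -1, -2),  r_2 = (-1, -2, -1),  r_3 = (-2, -1, -2).
  v is orthogonal to every row, so take v ∝ r_1 × r_2 = ((-1)·(-1) - (-2)·(-2), (-2)·(-1) - (-2)·(-1), (-2)·(-2) - (-1)·(-1)) = (-3, 0, 3).
  Rescale (divide by 3; multiply by -1 so the first nonzero entry is positive): u = (1, 0, -1).
  ||u|| = √((1)² + (0)² + (-1)²) = √(2) ≈ 1.4142,  v_1 = u/||u|| ≈ (0.7071, 0, -0.7071) (||v_1|| = 1).

λ_1 = 7,  λ_2 = 5.7321,  λ_3 = 2.2679;  v_1 ≈ (0.7071, 0, -0.7071)


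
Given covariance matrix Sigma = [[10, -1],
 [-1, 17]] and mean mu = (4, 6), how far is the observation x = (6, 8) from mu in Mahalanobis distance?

Step 1 — centre the observation: (x - mu) = (2, 2).

Step 2 — invert Sigma. det(Sigma) = 10·17 - (-1)² = 169.
  Sigma^{-1} = (1/det) · [[d, -b], [-b, a]] = [[0.1006, 0.0059],
 [0.0059, 0.0592]].

Step 3 — form the quadratic (x - mu)^T · Sigma^{-1} · (x - mu):
  Sigma^{-1} · (x - mu) = (0.213, 0.1302).
  (x - mu)^T · [Sigma^{-1} · (x - mu)] = (2)·(0.213) + (2)·(0.1302) = 0.6864.

Step 4 — take square root: d = √(0.6864) ≈ 0.8285.

d(x, mu) = √(0.6864) ≈ 0.8285


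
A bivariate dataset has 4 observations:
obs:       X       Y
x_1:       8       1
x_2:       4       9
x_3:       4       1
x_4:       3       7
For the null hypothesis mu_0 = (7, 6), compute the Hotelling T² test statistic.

Step 1 — sample mean vector:
  mean(X) = (8 + 4 + 4 + 3) / 4 = 19/4 = 4.75
  mean(Y) = (1 + 9 + 1 + 7) / 4 = 18/4 = 4.5
  x̄ = (4.75, 4.5),  deviation x̄ - mu_0 = (4.75, 4.5) - (7, 6) = (-2.25, -1.5).

Step 2 — sample covariance matrix, S[i,j] = (1/(n-1)) · Σ_k (x_{k,i} - mean_i) · (x_{k,j} - mean_j), divisor n-1 = 3:
  S[X,X] = ((3.25)·(3.25) + (-0.75)·(-0.75) + (-0.75)·(-0.75) + (-1.75)·(-1.75)) / 3 = 14.75/3 = 4.9167
  S[X,Y] = ((3.25)·(-3.5) + (-0.75)·(4.5) + (-0.75)·(-3.5) + (-1.75)·(2.5)) / 3 = -16.5/3 = -5.5
  S[Y,Y] = ((-3.5)·(-3.5) + (4.5)·(4.5) + (-3.5)·(-3.5) + (2.5)·(2.5)) / 3 = 51/3 = 17
  S = [[4.9167, -5.5],
 [-5.5, 17]].

Step 3 — invert S. det(S) = 4.9167·17 - (-5.5)² = 53.3333.
  S^{-1} = (1/det) · [[d, -b], [-b, a]] = [[0.3188, 0.1031],
 [0.1031, 0.0922]].

Step 4 — quadratic form (x̄ - mu_0)^T · S^{-1} · (x̄ - mu_0):
  S^{-1} · (x̄ - mu_0) = (-0.8719, -0.3703),
  (x̄ - mu_0)^T · [...] = (-2.25)·(-0.8719) + (-1.5)·(-0.3703) = 2.5172.

Step 5 — scale by n: T² = 4 · 2.5172 = 10.0688.

T² ≈ 10.0688


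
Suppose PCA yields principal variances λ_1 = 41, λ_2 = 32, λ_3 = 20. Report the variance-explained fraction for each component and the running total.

Step 1 — total variance = trace(Sigma) = Σ λ_i = 41 + 32 + 20 = 93.

Step 2 — fraction explained by component i = λ_i / Σ λ:
  PC1: 41/93 = 0.4409
  PC2: 32/93 = 0.3441
  PC3: 20/93 = 0.2151

Step 3 — cumulative fraction after k components = (λ_1 + ... + λ_k) / Σ λ:
  k = 1: 41/93 = 0.4409
  k = 2: (41 + 32)/93 = 73/93 = 0.7849
  k = 3: (41 + 32 + 20)/93 = 93/93 = 1

Summary (fraction, with percent):

explained: PC1 0.4409 (44.09%), PC2 0.3441 (34.41%), PC3 0.2151 (21.51%);  cumulative: 0.4409, 0.7849, 1


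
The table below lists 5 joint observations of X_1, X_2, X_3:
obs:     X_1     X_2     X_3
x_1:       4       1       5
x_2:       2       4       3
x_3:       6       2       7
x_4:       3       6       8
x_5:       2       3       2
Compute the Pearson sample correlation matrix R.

Step 1 — column means:
  mean(X_1) = (4 + 2 + 6 + 3 + 2) / 5 = 17/5 = 3.4
  mean(X_2) = (1 + 4 + 2 + 6 + 3) / 5 = 16/5 = 3.2
  mean(X_3) = (5 + 3 + 7 + 8 + 2) / 5 = 25/5 = 5

Step 2 — sample variances and covariances s[i,j] = (1/(n-1)) · Σ_k (x_{k,i} - mean_i) · (x_{k,j} - mean_j), with n-1 = 4:
  s[X_1,X_1] = ((0.6)·(0.6) + (-1.4)·(-1.4) + (2.6)·(2.6) + (-0.4)·(-0.4) + (-1.4)·(-1.4)) / 4 = 11.2/4 = 2.8
  s[X_1,X_2] = ((0.6)·(-2.2) + (-1.4)·(0.8) + (2.6)·(-1.2) + (-0.4)·(2.8) + (-1.4)·(-0.2)) / 4 = -6.4/4 = -1.6
  s[X_1,X_3] = ((0.6)·(0) + (-1.4)·(-2) + (2.6)·(2) + (-0.4)·(3) + (-1.4)·(-3)) / 4 = 11/4 = 2.75
  s[X_2,X_2] = ((-2.2)·(-2.2) + (0.8)·(0.8) + (-1.2)·(-1.2) + (2.8)·(2.8) + (-0.2)·(-0.2)) / 4 = 14.8/4 = 3.7
  s[X_2,X_3] = ((-2.2)·(0) + (0.8)·(-2) + (-1.2)·(2) + (2.8)·(3) + (-0.2)·(-3)) / 4 = 5/4 = 1.25
  s[X_3,X_3] = ((0)·(0) + (-2)·(-2) + (2)·(2) + (3)·(3) + (-3)·(-3)) / 4 = 26/4 = 6.5
  Sample standard deviations s_i = √(s[i,i]):
  s(X_1) = √(2.8) = 1.6733
  s(X_2) = √(3.7) = 1.9235
  s(X_3) = √(6.5) = 2.5495

Step 3 — r_{ij} = s_{ij} / (s_i · s_j):
  r[X_1,X_1] = 1 (diagonal).
  r[X_1,X_2] = -1.6 / (1.6733 · 1.9235) = -1.6 / 3.2187 = -0.4971
  r[X_1,X_3] = 2.75 / (1.6733 · 2.5495) = 2.75 / 4.2661 = 0.6446
  r[X_2,X_2] = 1 (diagonal).
  r[X_2,X_3] = 1.25 / (1.9235 · 2.5495) = 1.25 / 4.9041 = 0.2549
  r[X_3,X_3] = 1 (diagonal).

R is symmetric with unit diagonal. Assembling:

R = [[1, -0.4971, 0.6446],
 [-0.4971, 1, 0.2549],
 [0.6446, 0.2549, 1]]


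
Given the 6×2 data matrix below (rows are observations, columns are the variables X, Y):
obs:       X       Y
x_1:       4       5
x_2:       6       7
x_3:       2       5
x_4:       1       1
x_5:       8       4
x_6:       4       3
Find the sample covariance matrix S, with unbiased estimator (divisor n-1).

Step 1 — column means:
  mean(X) = (4 + 6 + 2 + 1 + 8 + 4) / 6 = 25/6 = 4.1667
  mean(Y) = (5 + 7 + 5 + 1 + 4 + 3) / 6 = 25/6 = 4.1667

Step 2 — sample covariance S[i,j] = (1/(n-1)) · Σ_k (x_{k,i} - mean_i) · (x_{k,j} - mean_j), with n-1 = 5.
  S[X,X] = ((-0.1667)·(-0.1667) + (1.8333)·(1.8333) + (-2.1667)·(-2.1667) + (-3.1667)·(-3.1667) + (3.8333)·(3.8333) + (-0.1667)·(-0.1667)) / 5 = 32.8333/5 = 6.5667
  S[X,Y] = ((-0.1667)·(0.8333) + (1.8333)·(2.8333) + (-2.1667)·(0.8333) + (-3.1667)·(-3.1667) + (3.8333)·(-0.1667) + (-0.1667)·(-1.1667)) / 5 = 12.8333/5 = 2.5667
  S[Y,Y] = ((0.8333)·(0.8333) + (2.8333)·(2.8333) + (0.8333)·(0.8333) + (-3.1667)·(-3.1667) + (-0.1667)·(-0.1667) + (-1.1667)·(-1.1667)) / 5 = 20.8333/5 = 4.1667

S is symmetric (S[j,i] = S[i,j]). Assembling:

S = [[6.5667, 2.5667],
 [2.5667, 4.1667]]


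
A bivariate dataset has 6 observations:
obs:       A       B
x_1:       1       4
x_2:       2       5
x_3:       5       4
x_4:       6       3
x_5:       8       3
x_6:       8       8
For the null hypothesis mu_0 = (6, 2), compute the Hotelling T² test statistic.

Step 1 — sample mean vector:
  mean(A) = (1 + 2 + 5 + 6 + 8 + 8) / 6 = 30/6 = 5
  mean(B) = (4 + 5 + 4 + 3 + 3 + 8) / 6 = 27/6 = 4.5
  x̄ = (5, 4.5),  deviation x̄ - mu_0 = (5, 4.5) - (6, 2) = (-1, 2.5).

Step 2 — sample covariance matrix, S[i,j] = (1/(n-1)) · Σ_k (x_{k,i} - mean_i) · (x_{k,j} - mean_j), divisor n-1 = 5:
  S[A,A] = ((-4)·(-4) + (-3)·(-3) + (0)·(0) + (1)·(1) + (3)·(3) + (3)·(3)) / 5 = 44/5 = 8.8
  S[A,B] = ((-4)·(-0.5) + (-3)·(0.5) + (0)·(-0.5) + (1)·(-1.5) + (3)·(-1.5) + (3)·(3.5)) / 5 = 5/5 = 1
  S[B,B] = ((-0.5)·(-0.5) + (0.5)·(0.5) + (-0.5)·(-0.5) + (-1.5)·(-1.5) + (-1.5)·(-1.5) + (3.5)·(3.5)) / 5 = 17.5/5 = 3.5
  S = [[8.8, 1],
 [1, 3.5]].

Step 3 — invert S. det(S) = 8.8·3.5 - (1)² = 29.8.
  S^{-1} = (1/det) · [[d, -b], [-b, a]] = [[0.1174, -0.0336],
 [-0.0336, 0.2953]].

Step 4 — quadratic form (x̄ - mu_0)^T · S^{-1} · (x̄ - mu_0):
  S^{-1} · (x̄ - mu_0) = (-0.2013, 0.7718),
  (x̄ - mu_0)^T · [...] = (-1)·(-0.2013) + (2.5)·(0.7718) = 2.1309.

Step 5 — scale by n: T² = 6 · 2.1309 = 12.7852.

T² ≈ 12.7852


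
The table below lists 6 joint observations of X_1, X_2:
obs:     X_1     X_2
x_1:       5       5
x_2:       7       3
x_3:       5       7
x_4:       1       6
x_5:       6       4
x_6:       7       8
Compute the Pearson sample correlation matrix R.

Step 1 — column means:
  mean(X_1) = (5 + 7 + 5 + 1 + 6 + 7) / 6 = 31/6 = 5.1667
  mean(X_2) = (5 + 3 + 7 + 6 + 4 + 8) / 6 = 33/6 = 5.5

Step 2 — sample variances and covariances s[i,j] = (1/(n-1)) · Σ_k (x_{k,i} - mean_i) · (x_{k,j} - mean_j), with n-1 = 5:
  s[X_1,X_1] = ((-0.1667)·(-0.1667) + (1.8333)·(1.8333) + (-0.1667)·(-0.1667) + (-4.1667)·(-4.1667) + (0.8333)·(0.8333) + (1.8333)·(1.8333)) / 5 = 24.8333/5 = 4.9667
  s[X_1,X_2] = ((-0.1667)·(-0.5) + (1.8333)·(-2.5) + (-0.1667)·(1.5) + (-4.1667)·(0.5) + (0.8333)·(-1.5) + (1.8333)·(2.5)) / 5 = -3.5/5 = -0.7
  s[X_2,X_2] = ((-0.5)·(-0.5) + (-2.5)·(-2.5) + (1.5)·(1.5) + (0.5)·(0.5) + (-1.5)·(-1.5) + (2.5)·(2.5)) / 5 = 17.5/5 = 3.5
  Sample standard deviations s_i = √(s[i,i]):
  s(X_1) = √(4.9667) = 2.2286
  s(X_2) = √(3.5) = 1.8708

Step 3 — r_{ij} = s_{ij} / (s_i · s_j):
  r[X_1,X_1] = 1 (diagonal).
  r[X_1,X_2] = -0.7 / (2.2286 · 1.8708) = -0.7 / 4.1693 = -0.1679
  r[X_2,X_2] = 1 (diagonal).

R is symmetric with unit diagonal. Assembling:

R = [[1, -0.1679],
 [-0.1679, 1]]


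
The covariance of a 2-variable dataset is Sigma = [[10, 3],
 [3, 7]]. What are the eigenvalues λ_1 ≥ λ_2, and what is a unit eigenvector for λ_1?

Step 1 — characteristic polynomial of 2×2 Sigma:
  det(Sigma - λI) = λ² - trace · λ + det = 0.
  trace = 10 + 7 = 17, det = 10·7 - (3)² = 61.
Step 2 — discriminant:
  Δ = trace² - 4·det = 289 - 244 = 45.
Step 3 — eigenvalues:
  λ = (trace ± √Δ)/2 = (17 ± 6.7082)/2,
  λ_1 = 11.8541,  λ_2 = 5.1459.

Step 4 — unit eigenvector for λ_1: solve (Sigma - λ_1 I)v = 0. First row:
  (10 - 11.8541)·v_x + (3)·v_y = 0, i.e. (-1.8541)·v_x + (3)·v_y = 0,
  so v ∝ (b, λ_1 - a) = (3, 1.8541) = u.
  ||u|| = √((3)² + (1.8541)²) = √(12.4377) ≈ 3.5267,
  v_1 = u/||u|| ≈ (0.8507, 0.5257) (||v_1|| = 1).

λ_1 = 11.8541,  λ_2 = 5.1459;  v_1 ≈ (0.8507, 0.5257)


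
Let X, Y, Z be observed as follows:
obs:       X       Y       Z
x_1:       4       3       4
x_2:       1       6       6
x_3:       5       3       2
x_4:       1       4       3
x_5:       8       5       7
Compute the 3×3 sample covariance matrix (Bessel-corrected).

Step 1 — column means:
  mean(X) = (4 + 1 + 5 + 1 + 8) / 5 = 19/5 = 3.8
  mean(Y) = (3 + 6 + 3 + 4 + 5) / 5 = 21/5 = 4.2
  mean(Z) = (4 + 6 + 2 + 3 + 7) / 5 = 22/5 = 4.4

Step 2 — sample covariance S[i,j] = (1/(n-1)) · Σ_k (x_{k,i} - mean_i) · (x_{k,j} - mean_j), with n-1 = 4.
  S[X,X] = ((0.2)·(0.2) + (-2.8)·(-2.8) + (1.2)·(1.2) + (-2.8)·(-2.8) + (4.2)·(4.2)) / 4 = 34.8/4 = 8.7
  S[X,Y] = ((0.2)·(-1.2) + (-2.8)·(1.8) + (1.2)·(-1.2) + (-2.8)·(-0.2) + (4.2)·(0.8)) / 4 = -2.8/4 = -0.7
  S[X,Z] = ((0.2)·(-0.4) + (-2.8)·(1.6) + (1.2)·(-2.4) + (-2.8)·(-1.4) + (4.2)·(2.6)) / 4 = 7.4/4 = 1.85
  S[Y,Y] = ((-1.2)·(-1.2) + (1.8)·(1.8) + (-1.2)·(-1.2) + (-0.2)·(-0.2) + (0.8)·(0.8)) / 4 = 6.8/4 = 1.7
  S[Y,Z] = ((-1.2)·(-0.4) + (1.8)·(1.6) + (-1.2)·(-2.4) + (-0.2)·(-1.4) + (0.8)·(2.6)) / 4 = 8.6/4 = 2.15
  S[Z,Z] = ((-0.4)·(-0.4) + (1.6)·(1.6) + (-2.4)·(-2.4) + (-1.4)·(-1.4) + (2.6)·(2.6)) / 4 = 17.2/4 = 4.3

S is symmetric (S[j,i] = S[i,j]). Assembling:

S = [[8.7, -0.7, 1.85],
 [-0.7, 1.7, 2.15],
 [1.85, 2.15, 4.3]]


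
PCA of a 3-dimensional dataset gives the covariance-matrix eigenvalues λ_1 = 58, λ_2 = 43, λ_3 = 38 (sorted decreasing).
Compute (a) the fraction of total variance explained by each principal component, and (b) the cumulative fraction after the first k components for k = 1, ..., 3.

Step 1 — total variance = trace(Sigma) = Σ λ_i = 58 + 43 + 38 = 139.

Step 2 — fraction explained by component i = λ_i / Σ λ:
  PC1: 58/139 = 0.4173
  PC2: 43/139 = 0.3094
  PC3: 38/139 = 0.2734

Step 3 — cumulative fraction after k components = (λ_1 + ... + λ_k) / Σ λ:
  k = 1: 58/139 = 0.4173
  k = 2: (58 + 43)/139 = 101/139 = 0.7266
  k = 3: (58 + 43 + 38)/139 = 139/139 = 1

Summary (fraction, with percent):

explained: PC1 0.4173 (41.73%), PC2 0.3094 (30.94%), PC3 0.2734 (27.34%);  cumulative: 0.4173, 0.7266, 1


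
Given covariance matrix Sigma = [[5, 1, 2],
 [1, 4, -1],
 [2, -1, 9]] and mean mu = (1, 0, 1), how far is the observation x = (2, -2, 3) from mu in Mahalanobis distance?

Step 1 — centre the observation: (x - mu) = (1, -2, 2).

Step 2 — invert Sigma (cofactor / det for 3×3, or solve directly):
  Sigma^{-1} = [[0.2397, -0.0753, -0.0616],
 [-0.0753, 0.2808, 0.0479],
 [-0.0616, 0.0479, 0.1301]].

Step 3 — form the quadratic (x - mu)^T · Sigma^{-1} · (x - mu):
  Sigma^{-1} · (x - mu) = (0.2671, -0.5411, 0.1027).
  (x - mu)^T · [Sigma^{-1} · (x - mu)] = (1)·(0.2671) + (-2)·(-0.5411) + (2)·(0.1027) = 1.5548.

Step 4 — take square root: d = √(1.5548) ≈ 1.2469.

d(x, mu) = √(1.5548) ≈ 1.2469


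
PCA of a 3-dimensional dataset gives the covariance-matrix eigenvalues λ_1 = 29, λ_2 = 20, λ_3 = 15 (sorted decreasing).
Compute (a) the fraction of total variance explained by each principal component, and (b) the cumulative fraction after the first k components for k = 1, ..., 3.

Step 1 — total variance = trace(Sigma) = Σ λ_i = 29 + 20 + 15 = 64.

Step 2 — fraction explained by component i = λ_i / Σ λ:
  PC1: 29/64 = 0.4531
  PC2: 20/64 = 0.3125
  PC3: 15/64 = 0.2344

Step 3 — cumulative fraction after k components = (λ_1 + ... + λ_k) / Σ λ:
  k = 1: 29/64 = 0.4531
  k = 2: (29 + 20)/64 = 49/64 = 0.7656
  k = 3: (29 + 20 + 15)/64 = 64/64 = 1

Summary (fraction, with percent):

explained: PC1 0.4531 (45.31%), PC2 0.3125 (31.25%), PC3 0.2344 (23.44%);  cumulative: 0.4531, 0.7656, 1


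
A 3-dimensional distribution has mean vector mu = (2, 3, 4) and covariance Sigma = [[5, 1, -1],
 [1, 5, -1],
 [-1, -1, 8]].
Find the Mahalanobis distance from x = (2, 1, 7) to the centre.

Step 1 — centre the observation: (x - mu) = (0, -2, 3).

Step 2 — invert Sigma (cofactor / det for 3×3, or solve directly):
  Sigma^{-1} = [[0.212, -0.038, 0.0217],
 [-0.038, 0.212, 0.0217],
 [0.0217, 0.0217, 0.1304]].

Step 3 — form the quadratic (x - mu)^T · Sigma^{-1} · (x - mu):
  Sigma^{-1} · (x - mu) = (0.1413, -0.3587, 0.3478).
  (x - mu)^T · [Sigma^{-1} · (x - mu)] = (0)·(0.1413) + (-2)·(-0.3587) + (3)·(0.3478) = 1.7609.

Step 4 — take square root: d = √(1.7609) ≈ 1.327.

d(x, mu) = √(1.7609) ≈ 1.327


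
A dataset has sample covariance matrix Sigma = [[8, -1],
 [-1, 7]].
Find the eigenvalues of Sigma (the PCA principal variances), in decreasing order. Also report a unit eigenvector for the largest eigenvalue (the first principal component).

Step 1 — characteristic polynomial of 2×2 Sigma:
  det(Sigma - λI) = λ² - trace · λ + det = 0.
  trace = 8 + 7 = 15, det = 8·7 - (-1)² = 55.
Step 2 — discriminant:
  Δ = trace² - 4·det = 225 - 220 = 5.
Step 3 — eigenvalues:
  λ = (trace ± √Δ)/2 = (15 ± 2.2361)/2,
  λ_1 = 8.618,  λ_2 = 6.382.

Step 4 — unit eigenvector for λ_1: solve (Sigma - λ_1 I)v = 0. First row:
  (8 - 8.618)·v_x + (-1)·v_y = 0, i.e. (-0.618)·v_x + (-1)·v_y = 0,
  so v ∝ (b, λ_1 - a) = (-1, 0.618); multiply by -1 so the first entry is positive: u = (1, -0.618).
  ||u|| = √((1)² + (-0.618)²) = √(1.382) ≈ 1.1756,
  v_1 = u/||u|| ≈ (0.8507, -0.5257) (||v_1|| = 1).

λ_1 = 8.618,  λ_2 = 6.382;  v_1 ≈ (0.8507, -0.5257)


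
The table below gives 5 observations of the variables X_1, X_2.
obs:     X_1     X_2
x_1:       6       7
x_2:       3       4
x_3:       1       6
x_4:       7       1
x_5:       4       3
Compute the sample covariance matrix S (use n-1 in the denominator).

Step 1 — column means:
  mean(X_1) = (6 + 3 + 1 + 7 + 4) / 5 = 21/5 = 4.2
  mean(X_2) = (7 + 4 + 6 + 1 + 3) / 5 = 21/5 = 4.2

Step 2 — sample covariance S[i,j] = (1/(n-1)) · Σ_k (x_{k,i} - mean_i) · (x_{k,j} - mean_j), with n-1 = 4.
  S[X_1,X_1] = ((1.8)·(1.8) + (-1.2)·(-1.2) + (-3.2)·(-3.2) + (2.8)·(2.8) + (-0.2)·(-0.2)) / 4 = 22.8/4 = 5.7
  S[X_1,X_2] = ((1.8)·(2.8) + (-1.2)·(-0.2) + (-3.2)·(1.8) + (2.8)·(-3.2) + (-0.2)·(-1.2)) / 4 = -9.2/4 = -2.3
  S[X_2,X_2] = ((2.8)·(2.8) + (-0.2)·(-0.2) + (1.8)·(1.8) + (-3.2)·(-3.2) + (-1.2)·(-1.2)) / 4 = 22.8/4 = 5.7

S is symmetric (S[j,i] = S[i,j]). Assembling:

S = [[5.7, -2.3],
 [-2.3, 5.7]]


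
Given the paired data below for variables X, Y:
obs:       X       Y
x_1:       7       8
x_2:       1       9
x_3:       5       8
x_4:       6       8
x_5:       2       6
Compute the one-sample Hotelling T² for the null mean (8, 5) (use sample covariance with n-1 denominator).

Step 1 — sample mean vector:
  mean(X) = (7 + 1 + 5 + 6 + 2) / 5 = 21/5 = 4.2
  mean(Y) = (8 + 9 + 8 + 8 + 6) / 5 = 39/5 = 7.8
  x̄ = (4.2, 7.8),  deviation x̄ - mu_0 = (4.2, 7.8) - (8, 5) = (-3.8, 2.8).

Step 2 — sample covariance matrix, S[i,j] = (1/(n-1)) · Σ_k (x_{k,i} - mean_i) · (x_{k,j} - mean_j), divisor n-1 = 4:
  S[X,X] = ((2.8)·(2.8) + (-3.2)·(-3.2) + (0.8)·(0.8) + (1.8)·(1.8) + (-2.2)·(-2.2)) / 4 = 26.8/4 = 6.7
  S[X,Y] = ((2.8)·(0.2) + (-3.2)·(1.2) + (0.8)·(0.2) + (1.8)·(0.2) + (-2.2)·(-1.8)) / 4 = 1.2/4 = 0.3
  S[Y,Y] = ((0.2)·(0.2) + (1.2)·(1.2) + (0.2)·(0.2) + (0.2)·(0.2) + (-1.8)·(-1.8)) / 4 = 4.8/4 = 1.2
  S = [[6.7, 0.3],
 [0.3, 1.2]].

Step 3 — invert S. det(S) = 6.7·1.2 - (0.3)² = 7.95.
  S^{-1} = (1/det) · [[d, -b], [-b, a]] = [[0.1509, -0.0377],
 [-0.0377, 0.8428]].

Step 4 — quadratic form (x̄ - mu_0)^T · S^{-1} · (x̄ - mu_0):
  S^{-1} · (x̄ - mu_0) = (-0.6792, 2.5031),
  (x̄ - mu_0)^T · [...] = (-3.8)·(-0.6792) + (2.8)·(2.5031) = 9.5899.

Step 5 — scale by n: T² = 5 · 9.5899 = 47.9497.

T² ≈ 47.9497
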